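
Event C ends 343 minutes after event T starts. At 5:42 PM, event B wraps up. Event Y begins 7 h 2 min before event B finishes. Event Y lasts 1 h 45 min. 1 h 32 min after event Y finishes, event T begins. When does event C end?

Event Y starts at 5:42 PM − 422 min = 10:40 AM.
Event Y ends at 10:40 AM + 105 min = 12:25 PM.
Event T starts at 12:25 PM + 92 min = 1:57 PM.
Event C ends at 1:57 PM + 343 min = 7:40 PM.

7:40 PM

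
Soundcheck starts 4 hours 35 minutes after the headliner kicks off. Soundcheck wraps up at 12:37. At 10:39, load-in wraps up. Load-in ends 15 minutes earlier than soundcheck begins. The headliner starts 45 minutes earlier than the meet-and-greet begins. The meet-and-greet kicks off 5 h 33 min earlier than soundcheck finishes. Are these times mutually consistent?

Yes

The meet-and-greet starts at 12:37 − 333 min = 07:04.
The headliner starts at 07:04 − 45 min = 06:19.
Soundcheck starts at 06:19 + 275 min = 10:54.
Load-in ends at 10:54 − 15 min = 10:39.
That matches the stated 10:39, so the schedule is consistent.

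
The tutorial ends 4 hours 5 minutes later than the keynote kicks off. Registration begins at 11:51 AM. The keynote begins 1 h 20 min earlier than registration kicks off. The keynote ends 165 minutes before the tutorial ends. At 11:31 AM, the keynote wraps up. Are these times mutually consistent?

No

The keynote starts at 11:51 AM − 80 min = 10:31 AM.
The tutorial ends at 10:31 AM + 245 min = 2:36 PM.
The keynote ends at 2:36 PM − 165 min = 11:51 AM.
But the keynote is also said to end at 11:31 AM — a 20-minute conflict.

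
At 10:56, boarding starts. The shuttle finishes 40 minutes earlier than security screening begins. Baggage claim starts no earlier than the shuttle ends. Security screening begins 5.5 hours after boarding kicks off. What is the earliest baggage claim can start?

15:46

Security screening starts at 10:56 + 330 min = 16:26.
The shuttle ends at 16:26 − 40 min = 15:46.
Baggage claim is bounded by the shuttle, so the earliest it can start is 15:46.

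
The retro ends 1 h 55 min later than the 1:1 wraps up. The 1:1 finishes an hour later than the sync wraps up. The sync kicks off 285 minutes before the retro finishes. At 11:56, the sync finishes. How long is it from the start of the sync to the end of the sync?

1 h 50 min

The 1:1 ends at 11:56 + 60 min = 12:56.
The retro ends at 12:56 + 115 min = 14:51.
The sync starts at 14:51 − 285 min = 10:06.
From 10:06 to 11:56 is 1 h 50 min.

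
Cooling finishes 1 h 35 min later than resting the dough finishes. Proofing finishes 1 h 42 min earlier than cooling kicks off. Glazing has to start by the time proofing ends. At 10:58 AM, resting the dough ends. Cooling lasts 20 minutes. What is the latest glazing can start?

Cooling ends at 10:58 AM + 95 min = 12:33 PM.
Cooling starts at 12:33 PM − 20 min = 12:13 PM.
Proofing ends at 12:13 PM − 102 min = 10:31 AM.
Glazing is bounded by proofing, so the latest it can start is 10:31 AM.

10:31 AM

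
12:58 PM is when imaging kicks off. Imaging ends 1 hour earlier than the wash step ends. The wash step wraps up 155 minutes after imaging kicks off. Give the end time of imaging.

2:33 PM

The wash step ends at 12:58 PM + 155 min = 3:33 PM.
Imaging ends at 3:33 PM − 60 min = 2:33 PM.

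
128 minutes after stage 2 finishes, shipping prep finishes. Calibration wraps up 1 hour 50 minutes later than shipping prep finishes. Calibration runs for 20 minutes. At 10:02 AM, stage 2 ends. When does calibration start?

Shipping prep ends at 10:02 AM + 128 min = 12:10 PM.
Calibration ends at 12:10 PM + 110 min = 2:00 PM.
Calibration starts at 2:00 PM − 20 min = 1:40 PM.

1:40 PM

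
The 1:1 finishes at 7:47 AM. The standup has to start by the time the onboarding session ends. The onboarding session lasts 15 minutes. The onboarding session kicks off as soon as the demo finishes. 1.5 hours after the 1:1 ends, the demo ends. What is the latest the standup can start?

The demo ends at 7:47 AM + 90 min = 9:17 AM.
So the onboarding session starts at 9:17 AM.
The onboarding session ends at 9:17 AM + 15 min = 9:32 AM.
The standup is bounded by the onboarding session, so the latest it can start is 9:32 AM.

9:32 AM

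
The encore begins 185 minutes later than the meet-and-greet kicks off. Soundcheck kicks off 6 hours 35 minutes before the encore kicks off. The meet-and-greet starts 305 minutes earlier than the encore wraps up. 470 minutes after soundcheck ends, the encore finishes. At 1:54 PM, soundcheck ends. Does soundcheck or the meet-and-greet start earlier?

The encore ends at 1:54 PM + 470 min = 9:44 PM.
The meet-and-greet starts at 9:44 PM − 305 min = 4:39 PM.
The encore starts at 4:39 PM + 185 min = 7:44 PM.
Soundcheck starts at 7:44 PM − 395 min = 1:09 PM.
Soundcheck starts at 1:09 PM and the meet-and-greet starts at 4:39 PM, so soundcheck is first.

soundcheck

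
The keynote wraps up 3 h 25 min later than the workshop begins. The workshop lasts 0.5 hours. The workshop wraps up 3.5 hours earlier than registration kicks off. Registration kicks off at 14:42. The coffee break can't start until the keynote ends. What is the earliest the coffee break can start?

The workshop ends at 14:42 − 210 min = 11:12.
The workshop starts at 11:12 − 30 min = 10:42.
The keynote ends at 10:42 + 205 min = 14:07.
The coffee break is bounded by the keynote, so the earliest it can start is 14:07.

14:07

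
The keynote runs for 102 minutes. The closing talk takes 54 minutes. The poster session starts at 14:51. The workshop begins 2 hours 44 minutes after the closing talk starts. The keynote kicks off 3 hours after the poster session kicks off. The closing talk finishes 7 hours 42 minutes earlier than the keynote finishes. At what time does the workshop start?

13:41

The keynote starts at 14:51 + 180 min = 17:51.
The keynote ends at 17:51 + 102 min = 19:33.
The closing talk ends at 19:33 − 462 min = 11:51.
The closing talk starts at 11:51 − 54 min = 10:57.
The workshop starts at 10:57 + 164 min = 13:41.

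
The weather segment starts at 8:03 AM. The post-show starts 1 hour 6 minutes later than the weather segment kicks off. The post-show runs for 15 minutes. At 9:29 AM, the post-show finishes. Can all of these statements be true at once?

The post-show starts at 8:03 AM + 66 min = 9:09 AM.
The post-show ends at 9:09 AM + 15 min = 9:24 AM.
But the post-show is also said to end at 9:29 AM — a 5-minute conflict.

No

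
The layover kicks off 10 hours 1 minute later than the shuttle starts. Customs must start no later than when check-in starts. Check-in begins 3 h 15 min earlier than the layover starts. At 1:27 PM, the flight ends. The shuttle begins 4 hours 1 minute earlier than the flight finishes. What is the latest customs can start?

4:12 PM

The shuttle starts at 1:27 PM − 241 min = 9:26 AM.
The layover starts at 9:26 AM + 601 min = 7:27 PM.
Check-in starts at 7:27 PM − 195 min = 4:12 PM.
Customs is bounded by check-in, so the latest it can start is 4:12 PM.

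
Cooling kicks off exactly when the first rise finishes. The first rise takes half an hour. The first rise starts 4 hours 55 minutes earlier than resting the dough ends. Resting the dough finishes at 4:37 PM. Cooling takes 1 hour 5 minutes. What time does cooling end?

The first rise starts at 4:37 PM − 295 min = 11:42 AM.
The first rise ends at 11:42 AM + 30 min = 12:12 PM.
So cooling starts at 12:12 PM.
Cooling ends at 12:12 PM + 65 min = 1:17 PM.

1:17 PM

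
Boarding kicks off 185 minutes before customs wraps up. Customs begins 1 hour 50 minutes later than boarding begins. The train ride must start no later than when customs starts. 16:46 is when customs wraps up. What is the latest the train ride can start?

Boarding starts at 16:46 − 185 min = 13:41.
Customs starts at 13:41 + 110 min = 15:31.
The train ride is bounded by customs, so the latest it can start is 15:31.

15:31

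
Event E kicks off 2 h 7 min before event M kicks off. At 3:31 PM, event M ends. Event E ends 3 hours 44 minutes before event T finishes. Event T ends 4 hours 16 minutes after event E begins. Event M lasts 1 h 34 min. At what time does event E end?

12:22 PM

Event M starts at 3:31 PM − 94 min = 1:57 PM.
Event E starts at 1:57 PM − 127 min = 11:50 AM.
Event T ends at 11:50 AM + 256 min = 4:06 PM.
Event E ends at 4:06 PM − 224 min = 12:22 PM.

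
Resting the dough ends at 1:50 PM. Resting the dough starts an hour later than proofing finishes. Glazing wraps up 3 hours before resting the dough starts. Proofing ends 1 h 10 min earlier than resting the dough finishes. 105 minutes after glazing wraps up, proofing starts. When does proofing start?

Proofing ends at 1:50 PM − 70 min = 12:40 PM.
Resting the dough starts at 12:40 PM + 60 min = 1:40 PM.
Glazing ends at 1:40 PM − 180 min = 10:40 AM.
Proofing starts at 10:40 AM + 105 min = 12:25 PM.

12:25 PM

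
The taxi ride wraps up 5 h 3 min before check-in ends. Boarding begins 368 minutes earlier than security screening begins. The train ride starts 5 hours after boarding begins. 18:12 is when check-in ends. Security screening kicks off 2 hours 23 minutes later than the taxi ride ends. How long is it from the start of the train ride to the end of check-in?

The taxi ride ends at 18:12 − 303 min = 13:09.
Security screening starts at 13:09 + 143 min = 15:32.
Boarding starts at 15:32 − 368 min = 09:24.
The train ride starts at 09:24 + 300 min = 14:24.
From 14:24 to 18:12 is 228 minutes.

228 minutes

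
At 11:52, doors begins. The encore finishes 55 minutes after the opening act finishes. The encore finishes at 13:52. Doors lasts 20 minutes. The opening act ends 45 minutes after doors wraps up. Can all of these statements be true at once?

Yes

Doors ends at 11:52 + 20 min = 12:12.
The opening act ends at 12:12 + 45 min = 12:57.
The encore ends at 12:57 + 55 min = 13:52.
That matches the stated 13:52, so the schedule is consistent.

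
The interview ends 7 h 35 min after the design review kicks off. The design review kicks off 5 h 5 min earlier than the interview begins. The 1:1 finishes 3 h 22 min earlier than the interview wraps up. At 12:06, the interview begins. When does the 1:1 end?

The design review starts at 12:06 − 305 min = 07:01.
The interview ends at 07:01 + 455 min = 14:36.
The 1:1 ends at 14:36 − 202 min = 11:14.

11:14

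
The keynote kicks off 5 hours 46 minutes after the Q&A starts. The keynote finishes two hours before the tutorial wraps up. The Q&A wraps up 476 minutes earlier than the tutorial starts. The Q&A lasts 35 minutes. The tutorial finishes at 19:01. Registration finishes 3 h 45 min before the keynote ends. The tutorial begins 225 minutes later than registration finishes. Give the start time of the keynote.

14:16

The keynote ends at 19:01 − 120 min = 17:01.
Registration ends at 17:01 − 225 min = 13:16.
The tutorial starts at 13:16 + 225 min = 17:01.
The Q&A ends at 17:01 − 476 min = 09:05.
The Q&A starts at 09:05 − 35 min = 08:30.
The keynote starts at 08:30 + 346 min = 14:16.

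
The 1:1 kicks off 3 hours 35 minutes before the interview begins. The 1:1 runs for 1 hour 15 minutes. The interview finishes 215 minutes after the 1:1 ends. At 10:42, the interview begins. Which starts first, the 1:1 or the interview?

the 1:1

The 1:1 starts at 10:42 − 215 min = 07:07.
The 1:1 starts at 07:07 and the interview starts at 10:42, so the 1:1 is first.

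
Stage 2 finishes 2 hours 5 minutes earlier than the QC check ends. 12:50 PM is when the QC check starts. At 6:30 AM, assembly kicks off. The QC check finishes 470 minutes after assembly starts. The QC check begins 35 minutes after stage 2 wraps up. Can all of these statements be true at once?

The QC check ends at 6:30 AM + 470 min = 2:20 PM.
Stage 2 ends at 2:20 PM − 125 min = 12:15 PM.
The QC check starts at 12:15 PM + 35 min = 12:50 PM.
That matches the stated 12:50 PM, so the schedule is consistent.

Yes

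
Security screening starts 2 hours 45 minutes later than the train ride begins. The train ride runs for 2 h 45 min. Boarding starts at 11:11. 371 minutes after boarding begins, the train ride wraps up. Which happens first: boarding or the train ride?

boarding

The train ride ends at 11:11 + 371 min = 17:22.
The train ride starts at 17:22 − 165 min = 14:37.
Boarding starts at 11:11 and the train ride starts at 14:37, so boarding is first.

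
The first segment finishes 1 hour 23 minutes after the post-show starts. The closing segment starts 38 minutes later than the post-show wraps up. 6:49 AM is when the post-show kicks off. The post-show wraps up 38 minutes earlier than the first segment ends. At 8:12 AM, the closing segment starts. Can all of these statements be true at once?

The first segment ends at 6:49 AM + 83 min = 8:12 AM.
The post-show ends at 8:12 AM − 38 min = 7:34 AM.
The closing segment starts at 7:34 AM + 38 min = 8:12 AM.
That matches the stated 8:12 AM, so the schedule is consistent.

Yes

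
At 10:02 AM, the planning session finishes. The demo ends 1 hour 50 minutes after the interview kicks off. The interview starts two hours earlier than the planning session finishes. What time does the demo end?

The interview starts at 10:02 AM − 120 min = 8:02 AM.
The demo ends at 8:02 AM + 110 min = 9:52 AM.

9:52 AM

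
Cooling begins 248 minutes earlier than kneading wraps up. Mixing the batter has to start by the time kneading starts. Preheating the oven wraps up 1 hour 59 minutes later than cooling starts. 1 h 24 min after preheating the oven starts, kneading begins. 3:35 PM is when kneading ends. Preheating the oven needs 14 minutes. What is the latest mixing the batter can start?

Cooling starts at 3:35 PM − 248 min = 11:27 AM.
Preheating the oven ends at 11:27 AM + 119 min = 1:26 PM.
Preheating the oven starts at 1:26 PM − 14 min = 1:12 PM.
Kneading starts at 1:12 PM + 84 min = 2:36 PM.
Mixing the batter is bounded by kneading, so the latest it can start is 2:36 PM.

2:36 PM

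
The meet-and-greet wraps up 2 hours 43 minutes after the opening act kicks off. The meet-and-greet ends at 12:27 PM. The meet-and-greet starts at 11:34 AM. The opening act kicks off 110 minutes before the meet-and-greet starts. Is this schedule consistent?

Yes

The opening act starts at 11:34 AM − 110 min = 9:44 AM.
The meet-and-greet ends at 9:44 AM + 163 min = 12:27 PM.
That matches the stated 12:27 PM, so the schedule is consistent.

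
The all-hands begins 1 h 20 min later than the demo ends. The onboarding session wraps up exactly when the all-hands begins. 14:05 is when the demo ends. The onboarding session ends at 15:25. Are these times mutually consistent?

Yes

The all-hands starts at 14:05 + 80 min = 15:25.
So the onboarding session ends at 15:25.
That matches the stated 15:25, so the schedule is consistent.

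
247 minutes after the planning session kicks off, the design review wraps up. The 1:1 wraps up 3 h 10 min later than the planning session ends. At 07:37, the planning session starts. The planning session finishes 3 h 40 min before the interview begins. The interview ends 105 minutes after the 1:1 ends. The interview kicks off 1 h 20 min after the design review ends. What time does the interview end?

The design review ends at 07:37 + 247 min = 11:44.
The interview starts at 11:44 + 80 min = 13:04.
The planning session ends at 13:04 − 220 min = 09:24.
The 1:1 ends at 09:24 + 190 min = 12:34.
The interview ends at 12:34 + 105 min = 14:19.

14:19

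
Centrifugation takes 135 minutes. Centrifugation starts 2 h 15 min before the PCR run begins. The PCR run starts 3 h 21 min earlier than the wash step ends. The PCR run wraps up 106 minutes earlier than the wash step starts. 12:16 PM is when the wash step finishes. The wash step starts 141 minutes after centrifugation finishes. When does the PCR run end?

The PCR run starts at 12:16 PM − 201 min = 8:55 AM.
Centrifugation starts at 8:55 AM − 135 min = 6:40 AM.
Centrifugation ends at 6:40 AM + 135 min = 8:55 AM.
The wash step starts at 8:55 AM + 141 min = 11:16 AM.
The PCR run ends at 11:16 AM − 106 min = 9:30 AM.

9:30 AM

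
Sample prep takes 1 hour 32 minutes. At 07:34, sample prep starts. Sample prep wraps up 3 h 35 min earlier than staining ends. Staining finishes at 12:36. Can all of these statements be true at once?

No

Sample prep ends at 12:36 − 215 min = 09:01.
Sample prep starts at 09:01 − 92 min = 07:29.
But sample prep is also said to start at 07:34 — a 5-minute conflict.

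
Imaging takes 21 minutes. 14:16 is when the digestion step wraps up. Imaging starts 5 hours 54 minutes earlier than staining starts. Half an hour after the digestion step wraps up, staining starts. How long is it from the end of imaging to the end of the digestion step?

Staining starts at 14:16 + 30 min = 14:46.
Imaging starts at 14:46 − 354 min = 08:52.
Imaging ends at 08:52 + 21 min = 09:13.
From 09:13 to 14:16 is 303 minutes.

303 minutes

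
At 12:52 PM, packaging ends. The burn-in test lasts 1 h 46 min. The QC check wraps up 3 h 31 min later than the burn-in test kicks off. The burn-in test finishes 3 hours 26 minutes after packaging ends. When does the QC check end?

6:03 PM

The burn-in test ends at 12:52 PM + 206 min = 4:18 PM.
The burn-in test starts at 4:18 PM − 106 min = 2:32 PM.
The QC check ends at 2:32 PM + 211 min = 6:03 PM.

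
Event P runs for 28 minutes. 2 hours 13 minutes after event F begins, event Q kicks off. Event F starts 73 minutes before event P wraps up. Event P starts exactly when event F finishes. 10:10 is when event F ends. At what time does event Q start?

11:38

Event P starts at 10:10.
Event P ends at 10:10 + 28 min = 10:38.
Event F starts at 10:38 − 73 min = 09:25.
Event Q starts at 09:25 + 133 min = 11:38.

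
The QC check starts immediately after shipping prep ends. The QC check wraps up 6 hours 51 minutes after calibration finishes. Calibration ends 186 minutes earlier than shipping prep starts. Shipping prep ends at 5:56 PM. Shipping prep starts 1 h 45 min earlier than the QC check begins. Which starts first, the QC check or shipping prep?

The QC check starts at 5:56 PM.
Shipping prep starts at 5:56 PM − 105 min = 4:11 PM.
The QC check starts at 5:56 PM and shipping prep starts at 4:11 PM, so shipping prep is first.

shipping prep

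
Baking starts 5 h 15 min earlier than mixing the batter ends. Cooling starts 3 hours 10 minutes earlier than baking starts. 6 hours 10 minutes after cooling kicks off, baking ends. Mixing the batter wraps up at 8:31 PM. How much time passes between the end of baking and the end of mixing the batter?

2 h 15 min

Baking starts at 8:31 PM − 315 min = 3:16 PM.
Cooling starts at 3:16 PM − 190 min = 12:06 PM.
Baking ends at 12:06 PM + 370 min = 6:16 PM.
From 6:16 PM to 8:31 PM is 2 h 15 min.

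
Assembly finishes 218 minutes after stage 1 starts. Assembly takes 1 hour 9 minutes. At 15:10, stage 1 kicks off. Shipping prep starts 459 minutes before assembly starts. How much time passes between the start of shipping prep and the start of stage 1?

5 h 10 min

Assembly ends at 15:10 + 218 min = 18:48.
Assembly starts at 18:48 − 69 min = 17:39.
Shipping prep starts at 17:39 − 459 min = 10:00.
From 10:00 to 15:10 is 5 h 10 min.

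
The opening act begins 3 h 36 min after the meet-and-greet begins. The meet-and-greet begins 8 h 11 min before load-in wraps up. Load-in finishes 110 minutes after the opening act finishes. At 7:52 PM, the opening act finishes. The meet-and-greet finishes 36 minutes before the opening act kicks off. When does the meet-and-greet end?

Load-in ends at 7:52 PM + 110 min = 9:42 PM.
The meet-and-greet starts at 9:42 PM − 491 min = 1:31 PM.
The opening act starts at 1:31 PM + 216 min = 5:07 PM.
The meet-and-greet ends at 5:07 PM − 36 min = 4:31 PM.

4:31 PM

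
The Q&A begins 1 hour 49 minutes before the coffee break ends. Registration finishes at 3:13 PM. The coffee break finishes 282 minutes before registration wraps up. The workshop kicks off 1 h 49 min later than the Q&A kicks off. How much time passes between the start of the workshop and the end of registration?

The coffee break ends at 3:13 PM − 282 min = 10:31 AM.
The Q&A starts at 10:31 AM − 109 min = 8:42 AM.
The workshop starts at 8:42 AM + 109 min = 10:31 AM.
From 10:31 AM to 3:13 PM is 4 hours 42 minutes.

4 hours 42 minutes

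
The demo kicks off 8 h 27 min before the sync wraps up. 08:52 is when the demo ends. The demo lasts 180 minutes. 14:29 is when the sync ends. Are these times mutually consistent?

The demo starts at 14:29 − 507 min = 06:02.
The demo ends at 06:02 + 180 min = 09:02.
But the demo is also said to end at 08:52 — a 10-minute conflict.

No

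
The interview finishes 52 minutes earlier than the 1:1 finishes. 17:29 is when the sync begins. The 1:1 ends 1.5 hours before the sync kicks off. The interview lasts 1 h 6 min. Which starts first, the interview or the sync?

The 1:1 ends at 17:29 − 90 min = 15:59.
The interview ends at 15:59 − 52 min = 15:07.
The interview starts at 15:07 − 66 min = 14:01.
The interview starts at 14:01 and the sync starts at 17:29, so the interview is first.

the interview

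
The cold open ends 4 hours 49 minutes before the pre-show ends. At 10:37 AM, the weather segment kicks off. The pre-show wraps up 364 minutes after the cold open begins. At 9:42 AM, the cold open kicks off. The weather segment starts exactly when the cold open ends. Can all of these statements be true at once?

No

The pre-show ends at 9:42 AM + 364 min = 3:46 PM.
The cold open ends at 3:46 PM − 289 min = 10:57 AM.
So the weather segment starts at 10:57 AM.
But the weather segment is also said to start at 10:37 AM — a 20-minute conflict.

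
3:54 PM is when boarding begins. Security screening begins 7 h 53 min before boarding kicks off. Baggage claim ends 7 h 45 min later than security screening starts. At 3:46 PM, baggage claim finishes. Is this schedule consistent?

Yes

Security screening starts at 3:54 PM − 473 min = 8:01 AM.
Baggage claim ends at 8:01 AM + 465 min = 3:46 PM.
That matches the stated 3:46 PM, so the schedule is consistent.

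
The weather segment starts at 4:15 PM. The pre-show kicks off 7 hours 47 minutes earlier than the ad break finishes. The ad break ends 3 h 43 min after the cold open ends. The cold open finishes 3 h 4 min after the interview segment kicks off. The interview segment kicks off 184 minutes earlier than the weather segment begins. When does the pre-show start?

12:11 PM

The interview segment starts at 4:15 PM − 184 min = 1:11 PM.
The cold open ends at 1:11 PM + 184 min = 4:15 PM.
The ad break ends at 4:15 PM + 223 min = 7:58 PM.
The pre-show starts at 7:58 PM − 467 min = 12:11 PM.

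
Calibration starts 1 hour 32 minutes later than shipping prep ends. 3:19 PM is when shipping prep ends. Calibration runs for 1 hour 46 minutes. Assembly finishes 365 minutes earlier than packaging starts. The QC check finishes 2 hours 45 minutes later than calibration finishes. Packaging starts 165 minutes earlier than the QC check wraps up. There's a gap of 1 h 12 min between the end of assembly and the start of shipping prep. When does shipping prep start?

Calibration starts at 3:19 PM + 92 min = 4:51 PM.
Calibration ends at 4:51 PM + 106 min = 6:37 PM.
The QC check ends at 6:37 PM + 165 min = 9:22 PM.
Packaging starts at 9:22 PM − 165 min = 6:37 PM.
Assembly ends at 6:37 PM − 365 min = 12:32 PM.
Shipping prep starts at 12:32 PM + 72 min = 1:44 PM.

1:44 PM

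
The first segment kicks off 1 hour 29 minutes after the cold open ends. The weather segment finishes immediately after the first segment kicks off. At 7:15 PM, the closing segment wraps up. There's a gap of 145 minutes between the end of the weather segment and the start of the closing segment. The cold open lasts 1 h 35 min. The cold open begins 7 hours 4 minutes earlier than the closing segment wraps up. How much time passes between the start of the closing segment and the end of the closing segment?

The cold open starts at 7:15 PM − 424 min = 12:11 PM.
The cold open ends at 12:11 PM + 95 min = 1:46 PM.
The first segment starts at 1:46 PM + 89 min = 3:15 PM.
So the weather segment ends at 3:15 PM.
The closing segment starts at 3:15 PM + 145 min = 5:40 PM.
From 5:40 PM to 7:15 PM is 1 hour 35 minutes.

1 hour 35 minutes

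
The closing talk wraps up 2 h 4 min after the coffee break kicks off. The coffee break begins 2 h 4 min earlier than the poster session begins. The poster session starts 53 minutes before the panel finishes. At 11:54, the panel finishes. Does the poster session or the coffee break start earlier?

the coffee break

The poster session starts at 11:54 − 53 min = 11:01.
The coffee break starts at 11:01 − 124 min = 08:57.
The poster session starts at 11:01 and the coffee break starts at 08:57, so the coffee break is first.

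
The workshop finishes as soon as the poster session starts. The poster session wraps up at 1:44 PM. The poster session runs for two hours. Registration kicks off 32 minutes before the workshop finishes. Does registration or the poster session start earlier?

The poster session starts at 1:44 PM − 120 min = 11:44 AM.
So the workshop ends at 11:44 AM.
Registration starts at 11:44 AM − 32 min = 11:12 AM.
Registration starts at 11:12 AM and the poster session starts at 11:44 AM, so registration is first.

registration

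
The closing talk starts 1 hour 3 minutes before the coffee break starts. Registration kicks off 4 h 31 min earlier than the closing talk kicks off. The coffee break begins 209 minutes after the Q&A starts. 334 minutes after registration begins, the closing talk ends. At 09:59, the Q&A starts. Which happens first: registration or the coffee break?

registration

The coffee break starts at 09:59 + 209 min = 13:28.
The closing talk starts at 13:28 − 63 min = 12:25.
Registration starts at 12:25 − 271 min = 07:54.
Registration starts at 07:54 and the coffee break starts at 13:28, so registration is first.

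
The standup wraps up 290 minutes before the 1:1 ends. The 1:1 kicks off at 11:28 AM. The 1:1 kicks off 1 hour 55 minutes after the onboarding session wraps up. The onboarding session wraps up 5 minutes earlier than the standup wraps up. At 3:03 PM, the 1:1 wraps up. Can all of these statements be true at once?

The standup ends at 3:03 PM − 290 min = 10:13 AM.
The onboarding session ends at 10:13 AM − 5 min = 10:08 AM.
The 1:1 starts at 10:08 AM + 115 min = 12:03 PM.
But the 1:1 is also said to start at 11:28 AM — a 35-minute conflict.

No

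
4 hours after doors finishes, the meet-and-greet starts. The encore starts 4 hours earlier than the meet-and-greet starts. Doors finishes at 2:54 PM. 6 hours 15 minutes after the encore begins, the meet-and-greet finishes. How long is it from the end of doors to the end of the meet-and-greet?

The meet-and-greet starts at 2:54 PM + 240 min = 6:54 PM.
The encore starts at 6:54 PM − 240 min = 2:54 PM.
The meet-and-greet ends at 2:54 PM + 375 min = 9:09 PM.
From 2:54 PM to 9:09 PM is 6 h 15 min.

6 h 15 min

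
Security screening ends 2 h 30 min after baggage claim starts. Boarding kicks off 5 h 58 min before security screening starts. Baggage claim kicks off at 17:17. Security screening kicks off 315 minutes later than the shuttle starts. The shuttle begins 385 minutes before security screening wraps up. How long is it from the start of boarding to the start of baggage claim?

Security screening ends at 17:17 + 150 min = 19:47.
The shuttle starts at 19:47 − 385 min = 13:22.
Security screening starts at 13:22 + 315 min = 18:37.
Boarding starts at 18:37 − 358 min = 12:39.
From 12:39 to 17:17 is 278 minutes.

278 minutes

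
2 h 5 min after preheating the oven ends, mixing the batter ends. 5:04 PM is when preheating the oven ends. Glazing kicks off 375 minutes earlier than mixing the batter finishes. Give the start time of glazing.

Mixing the batter ends at 5:04 PM + 125 min = 7:09 PM.
Glazing starts at 7:09 PM − 375 min = 12:54 PM.

12:54 PM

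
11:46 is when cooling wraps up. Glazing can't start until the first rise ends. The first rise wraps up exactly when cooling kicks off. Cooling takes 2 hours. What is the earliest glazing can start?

09:46

Cooling starts at 11:46 − 120 min = 09:46.
So the first rise ends at 09:46.
Glazing is bounded by the first rise, so the earliest it can start is 09:46.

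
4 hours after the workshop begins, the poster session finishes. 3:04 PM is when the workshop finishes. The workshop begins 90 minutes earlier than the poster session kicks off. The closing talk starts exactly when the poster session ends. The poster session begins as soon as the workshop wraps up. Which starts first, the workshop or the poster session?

the workshop

The poster session starts at 3:04 PM.
The workshop starts at 3:04 PM − 90 min = 1:34 PM.
The workshop starts at 1:34 PM and the poster session starts at 3:04 PM, so the workshop is first.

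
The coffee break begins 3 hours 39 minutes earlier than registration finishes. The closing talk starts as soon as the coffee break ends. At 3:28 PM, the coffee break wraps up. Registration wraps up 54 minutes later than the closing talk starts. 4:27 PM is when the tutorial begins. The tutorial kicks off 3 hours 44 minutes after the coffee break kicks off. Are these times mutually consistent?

Yes

The closing talk starts at 3:28 PM.
Registration ends at 3:28 PM + 54 min = 4:22 PM.
The coffee break starts at 4:22 PM − 219 min = 12:43 PM.
The tutorial starts at 12:43 PM + 224 min = 4:27 PM.
That matches the stated 4:27 PM, so the schedule is consistent.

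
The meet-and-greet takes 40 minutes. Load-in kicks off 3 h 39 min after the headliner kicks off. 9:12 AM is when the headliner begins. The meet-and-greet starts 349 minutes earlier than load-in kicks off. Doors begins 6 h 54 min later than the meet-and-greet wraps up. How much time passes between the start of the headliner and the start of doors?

324 minutes

Load-in starts at 9:12 AM + 219 min = 12:51 PM.
The meet-and-greet starts at 12:51 PM − 349 min = 7:02 AM.
The meet-and-greet ends at 7:02 AM + 40 min = 7:42 AM.
Doors starts at 7:42 AM + 414 min = 2:36 PM.
From 9:12 AM to 2:36 PM is 324 minutes.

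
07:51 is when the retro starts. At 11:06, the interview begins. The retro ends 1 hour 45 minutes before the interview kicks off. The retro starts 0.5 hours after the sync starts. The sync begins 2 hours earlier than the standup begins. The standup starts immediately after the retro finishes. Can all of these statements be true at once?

Yes

The retro ends at 11:06 − 105 min = 09:21.
So the standup starts at 09:21.
The sync starts at 09:21 − 120 min = 07:21.
The retro starts at 07:21 + 30 min = 07:51.
That matches the stated 07:51, so the schedule is consistent.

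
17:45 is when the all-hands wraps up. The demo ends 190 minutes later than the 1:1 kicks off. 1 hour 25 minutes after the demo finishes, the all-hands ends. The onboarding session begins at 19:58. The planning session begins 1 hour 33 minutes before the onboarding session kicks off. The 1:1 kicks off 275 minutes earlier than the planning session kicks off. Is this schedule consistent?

The planning session starts at 19:58 − 93 min = 18:25.
The 1:1 starts at 18:25 − 275 min = 13:50.
The demo ends at 13:50 + 190 min = 17:00.
The all-hands ends at 17:00 + 85 min = 18:25.
But the all-hands is also said to end at 17:45 — a 40-minute conflict.

No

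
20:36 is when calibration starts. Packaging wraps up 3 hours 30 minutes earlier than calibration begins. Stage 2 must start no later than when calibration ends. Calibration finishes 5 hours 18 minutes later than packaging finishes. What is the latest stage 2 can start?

22:24

Packaging ends at 20:36 − 210 min = 17:06.
Calibration ends at 17:06 + 318 min = 22:24.
Stage 2 is bounded by calibration, so the latest it can start is 22:24.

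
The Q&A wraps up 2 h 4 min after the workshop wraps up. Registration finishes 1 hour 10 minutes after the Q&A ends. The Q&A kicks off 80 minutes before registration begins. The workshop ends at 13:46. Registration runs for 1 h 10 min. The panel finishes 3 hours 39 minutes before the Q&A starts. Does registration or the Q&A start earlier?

the Q&A

The Q&A ends at 13:46 + 124 min = 15:50.
Registration ends at 15:50 + 70 min = 17:00.
Registration starts at 17:00 − 70 min = 15:50.
The Q&A starts at 15:50 − 80 min = 14:30.
Registration starts at 15:50 and the Q&A starts at 14:30, so the Q&A is first.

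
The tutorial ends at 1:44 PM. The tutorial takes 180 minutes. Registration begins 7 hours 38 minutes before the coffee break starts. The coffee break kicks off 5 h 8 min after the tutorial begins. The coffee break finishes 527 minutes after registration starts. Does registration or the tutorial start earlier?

The tutorial starts at 1:44 PM − 180 min = 10:44 AM.
The coffee break starts at 10:44 AM + 308 min = 3:52 PM.
Registration starts at 3:52 PM − 458 min = 8:14 AM.
Registration starts at 8:14 AM and the tutorial starts at 10:44 AM, so registration is first.

registration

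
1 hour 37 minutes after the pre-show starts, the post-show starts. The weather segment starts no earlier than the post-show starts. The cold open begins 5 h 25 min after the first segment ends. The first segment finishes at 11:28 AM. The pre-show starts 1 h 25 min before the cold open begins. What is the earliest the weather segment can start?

The cold open starts at 11:28 AM + 325 min = 4:53 PM.
The pre-show starts at 4:53 PM − 85 min = 3:28 PM.
The post-show starts at 3:28 PM + 97 min = 5:05 PM.
The weather segment is bounded by the post-show, so the earliest it can start is 5:05 PM.

5:05 PM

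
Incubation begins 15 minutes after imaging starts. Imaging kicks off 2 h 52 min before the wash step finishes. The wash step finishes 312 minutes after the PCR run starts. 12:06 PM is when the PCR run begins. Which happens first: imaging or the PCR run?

The wash step ends at 12:06 PM + 312 min = 5:18 PM.
Imaging starts at 5:18 PM − 172 min = 2:26 PM.
Imaging starts at 2:26 PM and the PCR run starts at 12:06 PM, so the PCR run is first.

the PCR run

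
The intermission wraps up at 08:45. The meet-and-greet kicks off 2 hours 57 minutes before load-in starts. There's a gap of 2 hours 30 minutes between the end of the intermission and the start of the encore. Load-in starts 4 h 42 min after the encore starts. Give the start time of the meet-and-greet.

The encore starts at 08:45 + 150 min = 11:15.
Load-in starts at 11:15 + 282 min = 15:57.
The meet-and-greet starts at 15:57 − 177 min = 13:00.

13:00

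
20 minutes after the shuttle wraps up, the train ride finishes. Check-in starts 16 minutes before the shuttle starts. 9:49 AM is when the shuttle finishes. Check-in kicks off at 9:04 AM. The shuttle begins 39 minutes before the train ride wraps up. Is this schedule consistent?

No

The train ride ends at 9:49 AM + 20 min = 10:09 AM.
The shuttle starts at 10:09 AM − 39 min = 9:30 AM.
Check-in starts at 9:30 AM − 16 min = 9:14 AM.
But check-in is also said to start at 9:04 AM — a 10-minute conflict.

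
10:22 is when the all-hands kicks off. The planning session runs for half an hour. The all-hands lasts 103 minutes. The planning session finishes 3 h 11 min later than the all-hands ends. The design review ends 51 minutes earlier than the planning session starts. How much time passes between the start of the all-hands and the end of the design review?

3 h 33 min

The all-hands ends at 10:22 + 103 min = 12:05.
The planning session ends at 12:05 + 191 min = 15:16.
The planning session starts at 15:16 − 30 min = 14:46.
The design review ends at 14:46 − 51 min = 13:55.
From 10:22 to 13:55 is 3 h 33 min.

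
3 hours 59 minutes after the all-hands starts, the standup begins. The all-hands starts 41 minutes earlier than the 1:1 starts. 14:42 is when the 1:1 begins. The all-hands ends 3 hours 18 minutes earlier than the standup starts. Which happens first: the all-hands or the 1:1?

The all-hands starts at 14:42 − 41 min = 14:01.
The all-hands starts at 14:01 and the 1:1 starts at 14:42, so the all-hands is first.

the all-hands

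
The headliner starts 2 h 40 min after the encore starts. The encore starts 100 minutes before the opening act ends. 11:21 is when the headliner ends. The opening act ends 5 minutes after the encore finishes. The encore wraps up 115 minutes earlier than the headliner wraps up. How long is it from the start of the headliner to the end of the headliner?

The encore ends at 11:21 − 115 min = 09:26.
The opening act ends at 09:26 + 5 min = 09:31.
The encore starts at 09:31 − 100 min = 07:51.
The headliner starts at 07:51 + 160 min = 10:31.
From 10:31 to 11:21 is 50 minutes.

50 minutes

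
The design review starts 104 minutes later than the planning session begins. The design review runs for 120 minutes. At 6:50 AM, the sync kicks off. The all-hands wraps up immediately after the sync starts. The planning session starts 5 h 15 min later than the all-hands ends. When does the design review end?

The all-hands ends at 6:50 AM.
The planning session starts at 6:50 AM + 315 min = 12:05 PM.
The design review starts at 12:05 PM + 104 min = 1:49 PM.
The design review ends at 1:49 PM + 120 min = 3:49 PM.

3:49 PM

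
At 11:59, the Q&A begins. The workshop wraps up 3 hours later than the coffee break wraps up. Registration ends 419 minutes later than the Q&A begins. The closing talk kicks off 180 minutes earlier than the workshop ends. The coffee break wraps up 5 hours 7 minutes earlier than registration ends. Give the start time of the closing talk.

13:51

Registration ends at 11:59 + 419 min = 18:58.
The coffee break ends at 18:58 − 307 min = 13:51.
The workshop ends at 13:51 + 180 min = 16:51.
The closing talk starts at 16:51 − 180 min = 13:51.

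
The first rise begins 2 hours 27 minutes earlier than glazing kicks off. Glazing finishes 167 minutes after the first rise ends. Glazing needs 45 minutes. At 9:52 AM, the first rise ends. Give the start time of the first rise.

Glazing ends at 9:52 AM + 167 min = 12:39 PM.
Glazing starts at 12:39 PM − 45 min = 11:54 AM.
The first rise starts at 11:54 AM − 147 min = 9:27 AM.

9:27 AM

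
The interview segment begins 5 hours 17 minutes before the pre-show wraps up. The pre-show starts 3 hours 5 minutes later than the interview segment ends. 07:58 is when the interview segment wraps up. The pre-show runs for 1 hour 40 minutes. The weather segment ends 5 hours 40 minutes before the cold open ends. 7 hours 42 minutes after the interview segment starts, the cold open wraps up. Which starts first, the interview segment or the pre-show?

The pre-show starts at 07:58 + 185 min = 11:03.
The pre-show ends at 11:03 + 100 min = 12:43.
The interview segment starts at 12:43 − 317 min = 07:26.
The interview segment starts at 07:26 and the pre-show starts at 11:03, so the interview segment is first.

the interview segment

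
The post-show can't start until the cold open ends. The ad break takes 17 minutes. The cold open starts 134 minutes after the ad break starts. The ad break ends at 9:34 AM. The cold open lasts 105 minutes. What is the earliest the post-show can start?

1:16 PM

The ad break starts at 9:34 AM − 17 min = 9:17 AM.
The cold open starts at 9:17 AM + 134 min = 11:31 AM.
The cold open ends at 11:31 AM + 105 min = 1:16 PM.
The post-show is bounded by the cold open, so the earliest it can start is 1:16 PM.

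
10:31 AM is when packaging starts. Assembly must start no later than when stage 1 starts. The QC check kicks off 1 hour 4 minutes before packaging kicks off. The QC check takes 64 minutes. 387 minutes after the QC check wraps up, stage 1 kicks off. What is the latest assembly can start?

4:58 PM

The QC check starts at 10:31 AM − 64 min = 9:27 AM.
The QC check ends at 9:27 AM + 64 min = 10:31 AM.
Stage 1 starts at 10:31 AM + 387 min = 4:58 PM.
Assembly is bounded by stage 1, so the latest it can start is 4:58 PM.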